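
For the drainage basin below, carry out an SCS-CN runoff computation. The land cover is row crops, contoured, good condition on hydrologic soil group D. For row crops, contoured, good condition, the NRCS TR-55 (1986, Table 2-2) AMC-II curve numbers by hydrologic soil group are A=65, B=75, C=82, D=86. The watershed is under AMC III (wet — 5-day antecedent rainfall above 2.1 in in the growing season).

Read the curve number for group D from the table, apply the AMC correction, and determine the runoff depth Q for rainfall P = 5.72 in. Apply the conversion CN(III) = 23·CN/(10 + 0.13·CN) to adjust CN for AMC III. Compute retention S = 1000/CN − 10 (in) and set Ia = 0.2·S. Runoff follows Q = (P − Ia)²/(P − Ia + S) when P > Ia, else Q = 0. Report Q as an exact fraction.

NRCS table: row crops, contoured, good condition, soil group D → CN(II) = 86
CN(III) from CN(II)=86: (23·86)/(10 + 0.13·86) = 98900/1059 ≈ 93.390
S = 1000/(98900/1059) − 10 = 700/989 in ≈ 0.708 in
Ia = 0.2·(700/989) = 140/989 in ≈ 0.142 in
P − Ia = 5.720 − 0.142 = 137927/24725 ≈ 5.578 in (> 0, runoff occurs)
Q = (137927/24725)²/((137927/24725) + 700/989) = (19023857329/611325625)/(155427/24725) = 19023857329/3842932575 in ≈ 4.950 in

Q = 19023857329/3842932575 in ≈ 4.950 in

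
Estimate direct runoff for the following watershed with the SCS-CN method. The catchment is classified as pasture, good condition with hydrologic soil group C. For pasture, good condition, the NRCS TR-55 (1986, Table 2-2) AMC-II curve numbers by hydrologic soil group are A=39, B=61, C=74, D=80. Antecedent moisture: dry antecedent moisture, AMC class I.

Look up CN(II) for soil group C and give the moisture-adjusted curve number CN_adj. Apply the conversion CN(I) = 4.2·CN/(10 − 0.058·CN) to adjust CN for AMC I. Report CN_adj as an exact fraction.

NRCS table: pasture, good condition, soil group C → CN(II) = 74
Dry (AMC I): CN(I) = 4.2·74/(10 − 0.058·74) = (1554/5)/(1427/250) = 77700/1427 ≈ 54.450

CN_adj = 77700/1427 ≈ 54.450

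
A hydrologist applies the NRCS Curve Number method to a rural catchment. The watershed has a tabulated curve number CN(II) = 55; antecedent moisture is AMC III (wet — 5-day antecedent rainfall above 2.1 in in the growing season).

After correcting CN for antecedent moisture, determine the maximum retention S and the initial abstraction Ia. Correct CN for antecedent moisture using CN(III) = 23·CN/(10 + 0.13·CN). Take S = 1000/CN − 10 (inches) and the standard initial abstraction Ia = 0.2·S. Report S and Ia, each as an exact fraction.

S = 900/253 in ≈ 3.557 in; Ia = 180/253 in ≈ 0.711 in

CN(III) from CN(II)=55: (23·55)/(10 + 0.13·55) = 25300/343 ≈ 73.761
Retention S: 1000/CN − 10 with CN=73.761 → S = 900/253 ≈ 3.557 in
Initial abstraction Ia = S/5 = (900/253)/5 = 180/253 ≈ 0.711 in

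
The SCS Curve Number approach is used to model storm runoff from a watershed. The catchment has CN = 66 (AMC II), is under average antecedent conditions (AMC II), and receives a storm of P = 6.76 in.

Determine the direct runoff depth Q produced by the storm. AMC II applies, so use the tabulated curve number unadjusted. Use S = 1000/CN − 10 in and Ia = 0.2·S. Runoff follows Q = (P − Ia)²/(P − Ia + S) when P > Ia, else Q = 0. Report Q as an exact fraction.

Q = 22344529/7406025 in ≈ 3.017 in

Average conditions: CN = 66 (no AMC adjustment).
Retention S: 1000/CN − 10 with CN=66.000 → S = 170/33 ≈ 5.152 in
Ia = 0.2·(170/33) = 34/33 in ≈ 1.030 in
P − Ia = 6.760 − 1.030 = 4727/825 ≈ 5.730 in (> 0, runoff occurs)
Q = (4727/825)²/((4727/825) + 170/33) = (22344529/680625)/(8977/825) = 22344529/7406025 in ≈ 3.017 in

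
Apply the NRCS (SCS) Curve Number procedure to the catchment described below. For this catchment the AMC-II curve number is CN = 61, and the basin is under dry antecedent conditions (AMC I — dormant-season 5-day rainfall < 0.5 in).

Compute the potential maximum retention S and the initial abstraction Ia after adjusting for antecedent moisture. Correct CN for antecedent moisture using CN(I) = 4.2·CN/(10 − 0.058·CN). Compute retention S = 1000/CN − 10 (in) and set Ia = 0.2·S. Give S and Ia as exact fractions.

Dry (AMC I): CN(I) = 4.2·61/(10 − 0.058·61) = (1281/5)/(3231/500) = 42700/1077 ≈ 39.647
Max retention: S = 1000/(42700/1077) − 10 = 6500/427 in (≈ 15.222 in)
Ia = 0.2S: 0.2·15.222 = 3.044 in (exactly 1300/427)

S = 6500/427 in ≈ 15.222 in; Ia = 1300/427 in ≈ 3.044 in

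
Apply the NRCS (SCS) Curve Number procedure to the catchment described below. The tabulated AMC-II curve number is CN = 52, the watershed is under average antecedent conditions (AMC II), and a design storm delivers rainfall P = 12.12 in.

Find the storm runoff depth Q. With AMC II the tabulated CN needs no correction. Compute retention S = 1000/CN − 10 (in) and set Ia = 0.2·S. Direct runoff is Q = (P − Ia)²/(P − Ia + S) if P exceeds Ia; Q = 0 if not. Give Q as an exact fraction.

CN(II) = 52; AMC II needs no correction.
Max retention: S = 1000/52 − 10 = 120/13 in (≈ 9.231 in)
Ia = 0.2S: 0.2·9.231 = 1.846 in (exactly 24/13)
Excess rainfall: 12.120 − 1.846 = 10.274 in; P > Ia so Q > 0
Q = (3339/325)²/((3339/325) + 120/13) = (11148921/105625)/(6339/325) = 3716307/686725 in ≈ 5.412 in

Q = 3716307/686725 in ≈ 5.412 in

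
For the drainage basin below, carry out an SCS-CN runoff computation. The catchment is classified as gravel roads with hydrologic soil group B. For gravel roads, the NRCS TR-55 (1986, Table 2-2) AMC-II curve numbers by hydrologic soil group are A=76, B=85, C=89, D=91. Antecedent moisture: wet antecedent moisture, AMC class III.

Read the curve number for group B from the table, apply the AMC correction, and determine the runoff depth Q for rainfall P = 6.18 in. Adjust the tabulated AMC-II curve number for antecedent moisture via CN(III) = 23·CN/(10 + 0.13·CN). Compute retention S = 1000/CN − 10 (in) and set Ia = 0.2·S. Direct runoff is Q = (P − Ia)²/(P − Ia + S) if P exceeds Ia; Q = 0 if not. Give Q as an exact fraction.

NRCS table: gravel roads, soil group B → CN(II) = 85
Wet (AMC III): CN(III) = 23·85/(10 + 0.13·85) = 1955/(421/20) = 39100/421 ≈ 92.874
Max retention: S = 1000/(39100/421) − 10 = 300/391 in (≈ 0.767 in)
Ia = 0.2·(300/391) = 60/391 in ≈ 0.153 in
P − Ia = 6.180 − 0.153 = 117819/19550 ≈ 6.027 in (> 0, runoff occurs)
Q: (117819/19550)² ÷ (132819/19550) = 4627105587/865537150 in (≈ 5.346 in)

Q = 4627105587/865537150 in ≈ 5.346 in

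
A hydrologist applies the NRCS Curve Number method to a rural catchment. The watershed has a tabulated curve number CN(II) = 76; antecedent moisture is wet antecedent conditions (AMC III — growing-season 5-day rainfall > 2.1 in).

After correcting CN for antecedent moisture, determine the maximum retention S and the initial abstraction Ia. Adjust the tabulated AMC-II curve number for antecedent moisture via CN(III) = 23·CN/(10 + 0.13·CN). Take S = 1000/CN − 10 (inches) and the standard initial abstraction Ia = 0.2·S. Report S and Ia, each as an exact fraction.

S = 600/437 in ≈ 1.373 in; Ia = 120/437 in ≈ 0.275 in

Wet (AMC III): CN(III) = 23·76/(10 + 0.13·76) = 1748/(497/25) = 43700/497 ≈ 87.928
Max retention: S = 1000/(43700/497) − 10 = 600/437 in (≈ 1.373 in)
Initial abstraction Ia = S/5 = (600/437)/5 = 120/437 ≈ 0.275 in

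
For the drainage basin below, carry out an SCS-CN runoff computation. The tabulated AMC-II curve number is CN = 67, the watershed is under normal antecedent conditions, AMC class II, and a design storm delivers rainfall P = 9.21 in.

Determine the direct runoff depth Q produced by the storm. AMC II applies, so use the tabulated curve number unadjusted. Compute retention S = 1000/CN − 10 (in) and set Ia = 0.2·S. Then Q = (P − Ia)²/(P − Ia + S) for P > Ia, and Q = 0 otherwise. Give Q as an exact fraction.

Average conditions: CN = 67 (no AMC adjustment).
Max retention: S = 1000/67 − 10 = 330/67 in (≈ 4.925 in)
Ia = 0.2·(330/67) = 66/67 in ≈ 0.985 in
Excess rainfall: 9.210 − 0.985 = 8.225 in; P > Ia so Q > 0
Q: (55107/6700)² ÷ (88107/6700) = 1012260483/196772300 in (≈ 5.144 in)

Q = 1012260483/196772300 in ≈ 5.144 in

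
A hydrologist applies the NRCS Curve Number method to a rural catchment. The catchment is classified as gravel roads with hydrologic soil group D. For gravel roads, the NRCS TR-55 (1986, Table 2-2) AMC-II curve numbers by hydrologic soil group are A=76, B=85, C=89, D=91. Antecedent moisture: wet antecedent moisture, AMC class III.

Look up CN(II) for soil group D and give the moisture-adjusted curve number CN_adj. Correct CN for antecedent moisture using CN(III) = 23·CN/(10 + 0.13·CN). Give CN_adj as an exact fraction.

CN_adj = 209300/2183 ≈ 95.877

NRCS table: gravel roads, soil group D → CN(II) = 91
CN(III) from CN(II)=91: (23·91)/(10 + 0.13·91) = 209300/2183 ≈ 95.877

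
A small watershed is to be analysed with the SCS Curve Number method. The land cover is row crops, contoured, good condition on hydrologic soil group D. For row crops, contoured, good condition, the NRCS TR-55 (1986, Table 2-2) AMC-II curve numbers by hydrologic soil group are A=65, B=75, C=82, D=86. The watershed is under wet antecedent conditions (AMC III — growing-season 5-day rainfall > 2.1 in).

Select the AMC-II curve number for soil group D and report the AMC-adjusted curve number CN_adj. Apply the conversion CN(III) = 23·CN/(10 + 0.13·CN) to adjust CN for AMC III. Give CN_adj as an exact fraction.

NRCS table: row crops, contoured, good condition, soil group D → CN(II) = 86
Adjust CN=86 to AMC III: 23·86/(10 + 0.13·86) → 1978 ÷ (1059/50) = 98900/1059 ≈ 93.390

CN_adj = 98900/1059 ≈ 93.390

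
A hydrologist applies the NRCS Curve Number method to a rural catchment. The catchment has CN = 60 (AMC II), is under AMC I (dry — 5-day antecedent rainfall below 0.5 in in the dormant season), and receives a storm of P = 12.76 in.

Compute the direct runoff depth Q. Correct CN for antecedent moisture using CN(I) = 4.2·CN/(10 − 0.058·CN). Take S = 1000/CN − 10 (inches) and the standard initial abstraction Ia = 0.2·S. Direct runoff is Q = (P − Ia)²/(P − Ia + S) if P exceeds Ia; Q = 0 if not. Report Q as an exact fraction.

Adjust CN=60 to AMC I: 4.2·60/(10 − 0.058·60) → 252 ÷ (163/25) = 6300/163 ≈ 38.650
Retention S: 1000/CN − 10 with CN=38.650 → S = 1000/63 ≈ 15.873 in
Initial abstraction Ia = S/5 = (1000/63)/5 = 200/63 ≈ 3.175 in
Excess rainfall: 12.760 − 3.175 = 9.585 in; P > Ia so Q > 0
Runoff Q = (P−Ia)²/(P−Ia+S) = (9.585)²/(9.585+15.873) = 227919409/63152775 ≈ 3.609 in

Q = 227919409/63152775 in ≈ 3.609 in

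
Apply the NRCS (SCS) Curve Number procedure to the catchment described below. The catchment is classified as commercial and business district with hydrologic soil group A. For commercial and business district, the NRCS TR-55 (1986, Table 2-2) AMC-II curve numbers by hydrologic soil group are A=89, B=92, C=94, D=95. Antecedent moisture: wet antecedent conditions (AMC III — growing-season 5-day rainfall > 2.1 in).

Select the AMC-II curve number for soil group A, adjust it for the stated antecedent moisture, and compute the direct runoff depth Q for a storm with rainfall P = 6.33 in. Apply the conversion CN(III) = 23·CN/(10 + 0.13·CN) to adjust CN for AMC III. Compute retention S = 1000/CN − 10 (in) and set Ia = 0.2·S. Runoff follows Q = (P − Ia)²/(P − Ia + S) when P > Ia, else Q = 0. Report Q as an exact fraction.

NRCS table: commercial and business district, soil group A → CN(II) = 89
Wet (AMC III): CN(III) = 23·89/(10 + 0.13·89) = 2047/(2157/100) = 204700/2157 ≈ 94.900
Retention S: 1000/CN − 10 with CN=94.900 → S = 1100/2047 ≈ 0.537 in
Ia = 0.2S: 0.2·0.537 = 0.107 in (exactly 220/2047)
P − Ia = 6.330 − 0.107 = 1273751/204700 ≈ 6.223 in (> 0, runoff occurs)
Q = (1273751/204700)²/((1273751/204700) + 1100/2047) = (1622441610001/41902090000)/(1383751/204700) = 1622441610001/283253829700 in ≈ 5.728 in

Q = 1622441610001/283253829700 in ≈ 5.728 in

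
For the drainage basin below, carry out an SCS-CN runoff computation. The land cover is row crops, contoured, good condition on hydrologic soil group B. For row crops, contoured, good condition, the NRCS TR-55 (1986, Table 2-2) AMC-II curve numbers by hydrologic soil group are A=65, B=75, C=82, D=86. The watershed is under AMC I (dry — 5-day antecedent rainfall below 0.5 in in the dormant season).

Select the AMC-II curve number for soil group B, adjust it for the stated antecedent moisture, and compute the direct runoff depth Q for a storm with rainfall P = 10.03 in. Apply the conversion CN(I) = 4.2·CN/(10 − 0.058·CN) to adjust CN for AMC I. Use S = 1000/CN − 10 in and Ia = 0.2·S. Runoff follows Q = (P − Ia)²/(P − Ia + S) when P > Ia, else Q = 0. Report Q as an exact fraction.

Q = 2829069721/650090700 in ≈ 4.352 in

NRCS table: row crops, contoured, good condition, soil group B → CN(II) = 75
Adjust CN=75 to AMC I: 4.2·75/(10 − 0.058·75) → 315 ÷ (113/20) = 6300/113 ≈ 55.752
Max retention: S = 1000/(6300/113) − 10 = 500/63 in (≈ 7.937 in)
Ia = 0.2·(500/63) = 100/63 in ≈ 1.587 in
P − Ia = 10.030 − 1.587 = 53189/6300 ≈ 8.443 in (> 0, runoff occurs)
Q: (53189/6300)² ÷ (103189/6300) = 2829069721/650090700 in (≈ 4.352 in)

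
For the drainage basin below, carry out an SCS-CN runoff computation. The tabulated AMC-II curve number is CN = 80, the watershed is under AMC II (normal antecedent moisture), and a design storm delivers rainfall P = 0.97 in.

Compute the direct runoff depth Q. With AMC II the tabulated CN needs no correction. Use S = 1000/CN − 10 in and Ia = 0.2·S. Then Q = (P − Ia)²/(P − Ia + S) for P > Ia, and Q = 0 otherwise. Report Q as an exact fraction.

Average conditions: CN = 80 (no AMC adjustment).
S = 1000/80 − 10 = 5/2 in ≈ 2.500 in
Ia = 0.2·(5/2) = 1/2 in ≈ 0.500 in
Since P=0.970 > Ia=0.500: effective rainfall P−Ia = 47/100 in
Runoff Q = (P−Ia)²/(P−Ia+S) = (0.470)²/(0.470+2.500) = 2209/29700 ≈ 0.074 in

Q = 2209/29700 in ≈ 0.074 in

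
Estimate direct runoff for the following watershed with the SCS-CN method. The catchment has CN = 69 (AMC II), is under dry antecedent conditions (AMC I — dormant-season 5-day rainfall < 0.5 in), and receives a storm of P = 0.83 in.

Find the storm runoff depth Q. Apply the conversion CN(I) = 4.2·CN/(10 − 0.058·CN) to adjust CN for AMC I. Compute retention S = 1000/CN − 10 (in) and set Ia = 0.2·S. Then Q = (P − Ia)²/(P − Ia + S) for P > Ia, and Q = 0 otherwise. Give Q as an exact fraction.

Q = 0 in ≈ 0.000 in

CN(I) from CN(II)=69: (4.2·69)/(10 − 0.058·69) = 144900/2999 ≈ 48.316
Retention S: 1000/CN − 10 with CN=48.316 → S = 15500/1449 ≈ 10.697 in
Initial abstraction Ia = S/5 = (15500/1449)/5 = 3100/1449 ≈ 2.139 in
P = 0.830 ≤ Ia = 2.139 in: entire storm abstracted, Q = 0.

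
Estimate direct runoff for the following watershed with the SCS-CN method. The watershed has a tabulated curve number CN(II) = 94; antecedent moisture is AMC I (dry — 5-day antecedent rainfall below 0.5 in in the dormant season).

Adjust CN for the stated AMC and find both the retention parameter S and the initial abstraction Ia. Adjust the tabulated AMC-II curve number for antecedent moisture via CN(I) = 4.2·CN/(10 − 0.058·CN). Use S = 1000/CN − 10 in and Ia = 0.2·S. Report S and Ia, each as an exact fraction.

CN(I) from CN(II)=94: (4.2·94)/(10 − 0.058·94) = 32900/379 ≈ 86.807
Max retention: S = 1000/(32900/379) − 10 = 500/329 in (≈ 1.520 in)
Initial abstraction Ia = S/5 = (500/329)/5 = 100/329 ≈ 0.304 in

S = 500/329 in ≈ 1.520 in; Ia = 100/329 in ≈ 0.304 in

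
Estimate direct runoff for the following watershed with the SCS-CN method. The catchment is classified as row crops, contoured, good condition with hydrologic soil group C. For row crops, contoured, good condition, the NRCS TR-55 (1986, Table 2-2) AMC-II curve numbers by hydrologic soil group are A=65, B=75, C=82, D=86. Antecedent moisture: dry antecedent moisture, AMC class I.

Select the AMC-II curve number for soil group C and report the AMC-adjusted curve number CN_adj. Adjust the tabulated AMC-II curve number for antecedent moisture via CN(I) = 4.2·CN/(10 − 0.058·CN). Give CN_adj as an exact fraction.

CN_adj = 28700/437 ≈ 65.675

NRCS table: row crops, contoured, good condition, soil group C → CN(II) = 82
Adjust CN=82 to AMC I: 4.2·82/(10 − 0.058·82) → (1722/5) ÷ (1311/250) = 28700/437 ≈ 65.675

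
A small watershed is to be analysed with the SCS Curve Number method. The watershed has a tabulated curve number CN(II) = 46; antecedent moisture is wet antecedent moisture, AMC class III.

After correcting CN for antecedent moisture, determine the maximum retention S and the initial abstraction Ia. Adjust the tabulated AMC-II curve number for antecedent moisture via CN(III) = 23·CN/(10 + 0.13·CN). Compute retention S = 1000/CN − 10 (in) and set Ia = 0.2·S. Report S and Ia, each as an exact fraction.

S = 2700/529 in ≈ 5.104 in; Ia = 540/529 in ≈ 1.021 in

Adjust CN=46 to AMC III: 23·46/(10 + 0.13·46) → 1058 ÷ (799/50) = 52900/799 ≈ 66.208
Retention S: 1000/CN − 10 with CN=66.208 → S = 2700/529 ≈ 5.104 in
Initial abstraction Ia = S/5 = (2700/529)/5 = 540/529 ≈ 1.021 in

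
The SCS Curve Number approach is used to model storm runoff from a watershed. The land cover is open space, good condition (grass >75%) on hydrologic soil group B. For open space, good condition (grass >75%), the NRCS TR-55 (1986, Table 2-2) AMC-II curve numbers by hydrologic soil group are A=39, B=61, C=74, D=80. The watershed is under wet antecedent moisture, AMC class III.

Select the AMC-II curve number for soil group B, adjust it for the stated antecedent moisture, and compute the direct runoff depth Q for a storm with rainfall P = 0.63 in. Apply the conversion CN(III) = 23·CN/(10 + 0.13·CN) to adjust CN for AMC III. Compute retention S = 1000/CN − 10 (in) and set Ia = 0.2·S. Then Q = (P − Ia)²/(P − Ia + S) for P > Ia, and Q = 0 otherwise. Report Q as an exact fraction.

NRCS table: open space, good condition (grass >75%), soil group B → CN(II) = 61
Adjust CN=61 to AMC III: 23·61/(10 + 0.13·61) → 1403 ÷ (1793/100) = 140300/1793 ≈ 78.249
Retention S: 1000/CN − 10 with CN=78.249 → S = 3900/1403 ≈ 2.780 in
Initial abstraction Ia = S/5 = (3900/1403)/5 = 780/1403 ≈ 0.556 in
Excess rainfall: 0.630 − 0.556 = 0.074 in; P > Ia so Q > 0
Runoff Q = (P−Ia)²/(P−Ia+S) = (0.074)²/(0.074+2.780) = 35977107/18724858900 ≈ 0.002 in

Q = 35977107/18724858900 in ≈ 0.002 in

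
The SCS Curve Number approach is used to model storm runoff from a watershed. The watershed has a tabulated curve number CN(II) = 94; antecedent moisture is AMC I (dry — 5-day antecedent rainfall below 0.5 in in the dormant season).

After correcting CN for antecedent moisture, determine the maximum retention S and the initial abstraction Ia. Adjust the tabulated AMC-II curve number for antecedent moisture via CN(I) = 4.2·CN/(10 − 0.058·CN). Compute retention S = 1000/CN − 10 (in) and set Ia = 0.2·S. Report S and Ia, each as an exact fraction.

CN(I) from CN(II)=94: (4.2·94)/(10 − 0.058·94) = 32900/379 ≈ 86.807
S = 1000/(32900/379) − 10 = 500/329 in ≈ 1.520 in
Ia = 0.2·(500/329) = 100/329 in ≈ 0.304 in

S = 500/329 in ≈ 1.520 in; Ia = 100/329 in ≈ 0.304 in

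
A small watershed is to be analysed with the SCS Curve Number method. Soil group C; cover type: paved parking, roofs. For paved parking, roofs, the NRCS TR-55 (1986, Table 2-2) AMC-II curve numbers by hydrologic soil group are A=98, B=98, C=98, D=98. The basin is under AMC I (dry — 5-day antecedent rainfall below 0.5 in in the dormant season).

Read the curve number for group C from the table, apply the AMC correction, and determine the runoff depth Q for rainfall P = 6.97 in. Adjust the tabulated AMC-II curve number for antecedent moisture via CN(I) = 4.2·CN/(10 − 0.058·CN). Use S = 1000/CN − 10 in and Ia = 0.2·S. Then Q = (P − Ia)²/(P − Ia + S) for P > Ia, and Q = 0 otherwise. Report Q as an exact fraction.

Q = 500150227369/77917217700 in ≈ 6.419 in

NRCS table: paved parking, roofs, soil group C → CN(II) = 98
CN(I) from CN(II)=98: (4.2·98)/(10 − 0.058·98) = 102900/1079 ≈ 95.366
Retention S: 1000/CN − 10 with CN=95.366 → S = 500/1029 ≈ 0.486 in
Ia = 0.2S: 0.2·0.486 = 0.097 in (exactly 100/1029)
Excess rainfall: 6.970 − 0.097 = 6.873 in; P > Ia so Q > 0
Runoff Q = (P−Ia)²/(P−Ia+S) = (6.873)²/(6.873+0.486) = 500150227369/77917217700 ≈ 6.419 in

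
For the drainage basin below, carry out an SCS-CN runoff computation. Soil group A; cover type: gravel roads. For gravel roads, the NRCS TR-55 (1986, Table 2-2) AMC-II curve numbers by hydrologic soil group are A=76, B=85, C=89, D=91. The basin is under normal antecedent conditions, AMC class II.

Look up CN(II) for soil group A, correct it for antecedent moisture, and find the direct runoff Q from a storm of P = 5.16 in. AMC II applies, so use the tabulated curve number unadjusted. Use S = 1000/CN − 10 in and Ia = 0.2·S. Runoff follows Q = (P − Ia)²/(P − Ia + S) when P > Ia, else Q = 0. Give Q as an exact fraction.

NRCS table: gravel roads, soil group A → CN(II) = 76
CN(II) = 76; AMC II needs no correction.
Retention S: 1000/CN − 10 with CN=76.000 → S = 60/19 ≈ 3.158 in
Ia = 0.2·(60/19) = 12/19 in ≈ 0.632 in
Excess rainfall: 5.160 − 0.632 = 4.528 in; P > Ia so Q > 0
Q: (2151/475)² ÷ (3651/475) = 1542267/578075 in (≈ 2.668 in)

Q = 1542267/578075 in ≈ 2.668 in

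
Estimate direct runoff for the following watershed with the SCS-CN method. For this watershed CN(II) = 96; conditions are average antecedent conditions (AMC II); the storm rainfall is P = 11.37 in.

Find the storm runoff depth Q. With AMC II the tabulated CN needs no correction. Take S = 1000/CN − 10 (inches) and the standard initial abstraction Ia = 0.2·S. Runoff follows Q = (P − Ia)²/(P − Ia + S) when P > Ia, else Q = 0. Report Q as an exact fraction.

AMC II — tabulated CN = 96 applies directly.
S = 1000/96 − 10 = 5/12 in ≈ 0.417 in
Ia = 0.2S: 0.2·0.417 = 0.083 in (exactly 1/12)
Since P=11.370 > Ia=0.083: effective rainfall P−Ia = 1693/150 in
Runoff Q = (P−Ia)²/(P−Ia+S) = (11.287)²/(11.287+0.417) = 2866249/263325 ≈ 10.885 in

Q = 2866249/263325 in ≈ 10.885 in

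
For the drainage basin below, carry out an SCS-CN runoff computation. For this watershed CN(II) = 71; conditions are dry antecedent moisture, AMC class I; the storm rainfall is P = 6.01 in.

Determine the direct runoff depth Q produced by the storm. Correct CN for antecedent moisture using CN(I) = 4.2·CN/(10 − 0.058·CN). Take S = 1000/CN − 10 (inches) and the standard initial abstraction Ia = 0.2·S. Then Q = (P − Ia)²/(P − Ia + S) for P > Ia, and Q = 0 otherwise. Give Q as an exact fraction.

Adjust CN=71 to AMC I: 4.2·71/(10 − 0.058·71) → (1491/5) ÷ (2941/500) = 149100/2941 ≈ 50.697
Max retention: S = 1000/(149100/2941) − 10 = 14500/1491 in (≈ 9.725 in)
Initial abstraction Ia = S/5 = (14500/1491)/5 = 2900/1491 ≈ 1.945 in
Since P=6.010 > Ia=1.945: effective rainfall P−Ia = 606091/149100 in
Q = (606091/149100)²/((606091/149100) + 14500/1491) = (367346300281/22230810000)/(2056091/149100) = 367346300281/306563168100 in ≈ 1.198 in

Q = 367346300281/306563168100 in ≈ 1.198 in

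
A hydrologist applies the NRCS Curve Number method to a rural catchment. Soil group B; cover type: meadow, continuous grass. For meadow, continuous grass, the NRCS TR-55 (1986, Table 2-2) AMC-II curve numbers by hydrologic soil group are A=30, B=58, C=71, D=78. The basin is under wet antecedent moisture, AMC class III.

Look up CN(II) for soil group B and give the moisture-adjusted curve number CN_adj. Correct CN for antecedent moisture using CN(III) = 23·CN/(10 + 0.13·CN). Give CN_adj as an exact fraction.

CN_adj = 66700/877 ≈ 76.055

NRCS table: meadow, continuous grass, soil group B → CN(II) = 58
Wet (AMC III): CN(III) = 23·58/(10 + 0.13·58) = 1334/(877/50) = 66700/877 ≈ 76.055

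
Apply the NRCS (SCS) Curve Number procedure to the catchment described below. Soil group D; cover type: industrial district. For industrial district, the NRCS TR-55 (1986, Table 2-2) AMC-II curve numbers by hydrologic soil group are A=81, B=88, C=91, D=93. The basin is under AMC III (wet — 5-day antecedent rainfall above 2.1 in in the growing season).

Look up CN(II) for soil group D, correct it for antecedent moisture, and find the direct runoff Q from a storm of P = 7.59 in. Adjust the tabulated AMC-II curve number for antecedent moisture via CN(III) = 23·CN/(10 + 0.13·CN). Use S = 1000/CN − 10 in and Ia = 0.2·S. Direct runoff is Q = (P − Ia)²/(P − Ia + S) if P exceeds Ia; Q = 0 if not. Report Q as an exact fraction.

Q = 2590493469001/359245263900 in ≈ 7.211 in

NRCS table: industrial district, soil group D → CN(II) = 93
CN(III) from CN(II)=93: (23·93)/(10 + 0.13·93) = 213900/2209 ≈ 96.831
S = 1000/(213900/2209) − 10 = 700/2139 in ≈ 0.327 in
Initial abstraction Ia = S/5 = (700/2139)/5 = 140/2139 ≈ 0.065 in
P − Ia = 7.590 − 0.065 = 1609501/213900 ≈ 7.525 in (> 0, runoff occurs)
Q: (1609501/213900)² ÷ (1679501/213900) = 2590493469001/359245263900 in (≈ 7.211 in)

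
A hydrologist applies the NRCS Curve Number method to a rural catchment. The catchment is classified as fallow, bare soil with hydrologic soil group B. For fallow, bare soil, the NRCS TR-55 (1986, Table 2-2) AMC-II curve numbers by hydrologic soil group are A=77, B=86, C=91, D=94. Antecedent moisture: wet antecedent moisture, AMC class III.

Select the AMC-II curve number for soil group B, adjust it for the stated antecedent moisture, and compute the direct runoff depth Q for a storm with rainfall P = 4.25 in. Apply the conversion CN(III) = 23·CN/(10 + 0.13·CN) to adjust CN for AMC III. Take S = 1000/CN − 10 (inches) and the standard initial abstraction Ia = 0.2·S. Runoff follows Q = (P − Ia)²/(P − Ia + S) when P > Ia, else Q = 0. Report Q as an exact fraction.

Q = 264160009/75373668 in ≈ 3.505 in

NRCS table: fallow, bare soil, soil group B → CN(II) = 86
Adjust CN=86 to AMC III: 23·86/(10 + 0.13·86) → 1978 ÷ (1059/50) = 98900/1059 ≈ 93.390
S = 1000/(98900/1059) − 10 = 700/989 in ≈ 0.708 in
Initial abstraction Ia = S/5 = (700/989)/5 = 140/989 ≈ 0.142 in
Excess rainfall: 4.250 − 0.142 = 4.108 in; P > Ia so Q > 0
Q: (16253/3956)² ÷ (19053/3956) = 264160009/75373668 in (≈ 3.505 in)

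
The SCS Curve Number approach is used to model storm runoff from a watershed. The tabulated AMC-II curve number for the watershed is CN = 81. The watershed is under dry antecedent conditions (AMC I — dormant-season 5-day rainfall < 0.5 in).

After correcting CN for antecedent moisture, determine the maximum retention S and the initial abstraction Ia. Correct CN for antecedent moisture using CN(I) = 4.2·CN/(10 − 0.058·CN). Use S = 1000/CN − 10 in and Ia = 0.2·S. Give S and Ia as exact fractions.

Dry (AMC I): CN(I) = 4.2·81/(10 − 0.058·81) = (1701/5)/(2651/500) = 170100/2651 ≈ 64.164
S = 1000/(170100/2651) − 10 = 9500/1701 in ≈ 5.585 in
Ia = 0.2·(9500/1701) = 1900/1701 in ≈ 1.117 in

S = 9500/1701 in ≈ 5.585 in; Ia = 1900/1701 in ≈ 1.117 in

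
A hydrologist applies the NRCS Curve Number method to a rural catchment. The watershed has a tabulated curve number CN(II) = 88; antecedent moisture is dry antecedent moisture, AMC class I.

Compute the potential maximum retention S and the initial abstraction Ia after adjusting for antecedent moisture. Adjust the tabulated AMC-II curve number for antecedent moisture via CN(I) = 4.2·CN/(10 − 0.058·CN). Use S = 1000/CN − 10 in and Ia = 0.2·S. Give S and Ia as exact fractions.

CN(I) from CN(II)=88: (4.2·88)/(10 − 0.058·88) = 3850/51 ≈ 75.490
S = 1000/(3850/51) − 10 = 250/77 in ≈ 3.247 in
Ia = 0.2·(250/77) = 50/77 in ≈ 0.649 in

S = 250/77 in ≈ 3.247 in; Ia = 50/77 in ≈ 0.649 in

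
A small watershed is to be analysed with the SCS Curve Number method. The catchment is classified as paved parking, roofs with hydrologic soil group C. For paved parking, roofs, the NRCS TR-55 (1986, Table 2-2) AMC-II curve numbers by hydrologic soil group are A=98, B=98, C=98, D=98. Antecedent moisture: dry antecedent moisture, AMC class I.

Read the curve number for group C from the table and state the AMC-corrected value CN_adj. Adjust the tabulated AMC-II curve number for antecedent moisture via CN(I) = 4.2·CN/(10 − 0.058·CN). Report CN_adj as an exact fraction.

CN_adj = 102900/1079 ≈ 95.366

NRCS table: paved parking, roofs, soil group C → CN(II) = 98
CN(I) from CN(II)=98: (4.2·98)/(10 − 0.058·98) = 102900/1079 ≈ 95.366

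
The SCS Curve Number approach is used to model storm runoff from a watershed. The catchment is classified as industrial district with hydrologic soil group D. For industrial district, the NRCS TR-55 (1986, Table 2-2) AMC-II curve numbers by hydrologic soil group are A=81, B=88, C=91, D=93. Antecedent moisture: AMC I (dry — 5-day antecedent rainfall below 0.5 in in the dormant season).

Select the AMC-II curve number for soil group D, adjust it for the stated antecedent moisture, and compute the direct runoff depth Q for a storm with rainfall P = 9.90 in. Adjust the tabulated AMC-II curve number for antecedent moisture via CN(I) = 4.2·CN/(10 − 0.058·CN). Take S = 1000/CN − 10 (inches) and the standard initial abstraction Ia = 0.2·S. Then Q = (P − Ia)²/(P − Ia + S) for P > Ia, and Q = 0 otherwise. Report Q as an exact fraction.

Q = 708677641/88222590 in ≈ 8.033 in

NRCS table: industrial district, soil group D → CN(II) = 93
Dry (AMC I): CN(I) = 4.2·93/(10 − 0.058·93) = (1953/5)/(2303/500) = 27900/329 ≈ 84.802
Max retention: S = 1000/(27900/329) − 10 = 500/279 in (≈ 1.792 in)
Ia = 0.2·(500/279) = 100/279 in ≈ 0.358 in
P − Ia = 9.900 − 0.358 = 26621/2790 ≈ 9.542 in (> 0, runoff occurs)
Q = (26621/2790)²/((26621/2790) + 500/279) = (708677641/7784100)/(31621/2790) = 708677641/88222590 in ≈ 8.033 in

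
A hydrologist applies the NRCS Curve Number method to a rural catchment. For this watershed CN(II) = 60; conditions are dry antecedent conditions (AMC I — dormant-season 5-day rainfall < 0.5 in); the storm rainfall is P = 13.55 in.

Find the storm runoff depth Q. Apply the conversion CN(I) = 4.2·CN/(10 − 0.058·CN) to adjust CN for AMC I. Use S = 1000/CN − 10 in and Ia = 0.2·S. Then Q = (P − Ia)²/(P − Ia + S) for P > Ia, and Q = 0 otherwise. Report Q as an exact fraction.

Adjust CN=60 to AMC I: 4.2·60/(10 − 0.058·60) → 252 ÷ (163/25) = 6300/163 ≈ 38.650
Max retention: S = 1000/(6300/163) − 10 = 1000/63 in (≈ 15.873 in)
Ia = 0.2·(1000/63) = 200/63 in ≈ 3.175 in
P − Ia = 13.550 − 3.175 = 13073/1260 ≈ 10.375 in (> 0, runoff occurs)
Q = (13073/1260)²/((13073/1260) + 1000/63) = (170903329/1587600)/(33073/1260) = 170903329/41671980 in ≈ 4.101 in

Q = 170903329/41671980 in ≈ 4.101 in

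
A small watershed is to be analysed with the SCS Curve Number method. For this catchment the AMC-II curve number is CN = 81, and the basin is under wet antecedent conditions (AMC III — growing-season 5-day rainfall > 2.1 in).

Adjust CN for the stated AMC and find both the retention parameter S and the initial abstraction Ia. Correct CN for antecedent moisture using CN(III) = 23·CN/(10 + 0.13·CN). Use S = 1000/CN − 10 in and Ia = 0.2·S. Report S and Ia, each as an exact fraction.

CN(III) from CN(II)=81: (23·81)/(10 + 0.13·81) = 186300/2053 ≈ 90.745
Retention S: 1000/CN − 10 with CN=90.745 → S = 1900/1863 ≈ 1.020 in
Ia = 0.2·(1900/1863) = 380/1863 in ≈ 0.204 in

S = 1900/1863 in ≈ 1.020 in; Ia = 380/1863 in ≈ 0.204 in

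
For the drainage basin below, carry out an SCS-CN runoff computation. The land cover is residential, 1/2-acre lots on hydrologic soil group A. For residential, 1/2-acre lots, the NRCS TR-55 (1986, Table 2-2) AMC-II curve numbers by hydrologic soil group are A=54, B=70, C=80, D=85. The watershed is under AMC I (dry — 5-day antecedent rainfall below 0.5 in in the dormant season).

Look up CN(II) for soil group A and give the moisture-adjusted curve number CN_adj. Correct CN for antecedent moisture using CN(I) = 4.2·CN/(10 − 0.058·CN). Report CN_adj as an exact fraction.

NRCS table: residential, 1/2-acre lots, soil group A → CN(II) = 54
CN(I) from CN(II)=54: (4.2·54)/(10 − 0.058·54) = 56700/1717 ≈ 33.023

CN_adj = 56700/1717 ≈ 33.023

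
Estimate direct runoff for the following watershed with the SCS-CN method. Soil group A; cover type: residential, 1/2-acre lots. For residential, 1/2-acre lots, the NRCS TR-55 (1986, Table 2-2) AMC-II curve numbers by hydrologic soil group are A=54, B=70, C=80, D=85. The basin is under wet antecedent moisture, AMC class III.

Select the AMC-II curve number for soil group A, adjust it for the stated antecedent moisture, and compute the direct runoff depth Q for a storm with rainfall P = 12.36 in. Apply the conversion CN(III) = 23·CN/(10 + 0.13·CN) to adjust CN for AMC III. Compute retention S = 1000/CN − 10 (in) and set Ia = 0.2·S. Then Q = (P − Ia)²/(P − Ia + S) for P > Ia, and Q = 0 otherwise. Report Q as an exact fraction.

Q = 61512649/6981525 in ≈ 8.811 in

NRCS table: residential, 1/2-acre lots, soil group A → CN(II) = 54
CN(III) from CN(II)=54: (23·54)/(10 + 0.13·54) = 2700/37 ≈ 72.973
S = 1000/(2700/37) − 10 = 100/27 in ≈ 3.704 in
Ia = 0.2S: 0.2·3.704 = 0.741 in (exactly 20/27)
Excess rainfall: 12.360 − 0.741 = 11.619 in; P > Ia so Q > 0
Q = (7843/675)²/((7843/675) + 100/27) = (61512649/455625)/(10343/675) = 61512649/6981525 in ≈ 8.811 in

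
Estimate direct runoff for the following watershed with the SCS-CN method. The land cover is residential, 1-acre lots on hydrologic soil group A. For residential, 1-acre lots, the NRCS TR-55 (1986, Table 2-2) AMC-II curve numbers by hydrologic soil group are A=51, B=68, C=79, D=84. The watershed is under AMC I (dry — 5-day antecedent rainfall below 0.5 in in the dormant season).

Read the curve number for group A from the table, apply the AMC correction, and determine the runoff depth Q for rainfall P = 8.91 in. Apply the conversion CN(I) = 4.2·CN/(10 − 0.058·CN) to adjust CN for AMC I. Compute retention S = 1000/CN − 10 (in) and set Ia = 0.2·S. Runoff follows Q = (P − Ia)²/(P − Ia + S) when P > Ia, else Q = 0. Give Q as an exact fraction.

Q = 4398740329/6369741900 in ≈ 0.691 in

NRCS table: residential, 1-acre lots, soil group A → CN(II) = 51
CN(I) from CN(II)=51: (4.2·51)/(10 − 0.058·51) = 15300/503 ≈ 30.417
Max retention: S = 1000/(15300/503) − 10 = 3500/153 in (≈ 22.876 in)
Initial abstraction Ia = S/5 = (3500/153)/5 = 700/153 ≈ 4.575 in
Since P=8.910 > Ia=4.575: effective rainfall P−Ia = 66323/15300 in
Q: (66323/15300)² ÷ (416323/15300) = 4398740329/6369741900 in (≈ 0.691 in)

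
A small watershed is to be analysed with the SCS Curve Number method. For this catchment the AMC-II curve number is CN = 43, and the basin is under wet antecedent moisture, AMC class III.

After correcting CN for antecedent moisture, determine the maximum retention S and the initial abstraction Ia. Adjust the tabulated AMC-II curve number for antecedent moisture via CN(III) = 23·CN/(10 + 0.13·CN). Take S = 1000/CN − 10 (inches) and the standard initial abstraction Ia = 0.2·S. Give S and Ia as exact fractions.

S = 5700/989 in ≈ 5.763 in; Ia = 1140/989 in ≈ 1.153 in

Adjust CN=43 to AMC III: 23·43/(10 + 0.13·43) → 989 ÷ (1559/100) = 98900/1559 ≈ 63.438
Max retention: S = 1000/(98900/1559) − 10 = 5700/989 in (≈ 5.763 in)
Ia = 0.2·(5700/989) = 1140/989 in ≈ 1.153 in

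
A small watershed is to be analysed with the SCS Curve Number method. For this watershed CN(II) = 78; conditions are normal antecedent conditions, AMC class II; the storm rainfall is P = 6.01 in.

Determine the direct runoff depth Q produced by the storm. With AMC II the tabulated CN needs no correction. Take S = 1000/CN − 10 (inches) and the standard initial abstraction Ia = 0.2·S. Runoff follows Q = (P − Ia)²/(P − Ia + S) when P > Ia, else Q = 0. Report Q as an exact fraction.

AMC II — tabulated CN = 78 applies directly.
S = 1000/78 − 10 = 110/39 in ≈ 2.821 in
Ia = 0.2S: 0.2·2.821 = 0.564 in (exactly 22/39)
Since P=6.010 > Ia=0.564: effective rainfall P−Ia = 21239/3900 in
Q: (21239/3900)² ÷ (32239/3900) = 451095121/125732100 in (≈ 3.588 in)

Q = 451095121/125732100 in ≈ 3.588 in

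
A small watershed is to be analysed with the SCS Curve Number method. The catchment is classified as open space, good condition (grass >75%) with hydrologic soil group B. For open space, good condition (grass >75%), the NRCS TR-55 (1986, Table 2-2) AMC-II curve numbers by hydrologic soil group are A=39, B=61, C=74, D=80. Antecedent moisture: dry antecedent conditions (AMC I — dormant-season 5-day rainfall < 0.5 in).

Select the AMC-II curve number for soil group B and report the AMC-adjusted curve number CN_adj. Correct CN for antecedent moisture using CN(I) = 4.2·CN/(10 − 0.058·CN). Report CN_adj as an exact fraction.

NRCS table: open space, good condition (grass >75%), soil group B → CN(II) = 61
CN(I) from CN(II)=61: (4.2·61)/(10 − 0.058·61) = 42700/1077 ≈ 39.647

CN_adj = 42700/1077 ≈ 39.647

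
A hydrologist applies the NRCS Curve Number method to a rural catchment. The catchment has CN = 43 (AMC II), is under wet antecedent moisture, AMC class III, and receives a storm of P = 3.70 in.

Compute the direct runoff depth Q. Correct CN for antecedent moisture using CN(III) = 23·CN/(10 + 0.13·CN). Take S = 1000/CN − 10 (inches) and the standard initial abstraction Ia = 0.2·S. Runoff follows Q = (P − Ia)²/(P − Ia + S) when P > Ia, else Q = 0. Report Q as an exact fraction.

Q = 634687249/812888770 in ≈ 0.781 in

Adjust CN=43 to AMC III: 23·43/(10 + 0.13·43) → 989 ÷ (1559/100) = 98900/1559 ≈ 63.438
S = 1000/(98900/1559) − 10 = 5700/989 in ≈ 5.763 in
Ia = 0.2·(5700/989) = 1140/989 in ≈ 1.153 in
P − Ia = 3.700 − 1.153 = 25193/9890 ≈ 2.547 in (> 0, runoff occurs)
Runoff Q = (P−Ia)²/(P−Ia+S) = (2.547)²/(2.547+5.763) = 634687249/812888770 ≈ 0.781 in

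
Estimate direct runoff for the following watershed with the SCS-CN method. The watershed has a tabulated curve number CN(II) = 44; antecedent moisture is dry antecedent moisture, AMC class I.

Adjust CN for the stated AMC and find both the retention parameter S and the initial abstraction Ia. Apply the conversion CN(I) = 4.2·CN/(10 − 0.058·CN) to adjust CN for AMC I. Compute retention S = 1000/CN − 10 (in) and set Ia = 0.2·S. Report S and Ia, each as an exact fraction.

CN(I) from CN(II)=44: (4.2·44)/(10 − 0.058·44) = 3300/133 ≈ 24.812
S = 1000/(3300/133) − 10 = 1000/33 in ≈ 30.303 in
Ia = 0.2·(1000/33) = 200/33 in ≈ 6.061 in

S = 1000/33 in ≈ 30.303 in; Ia = 200/33 in ≈ 6.061 in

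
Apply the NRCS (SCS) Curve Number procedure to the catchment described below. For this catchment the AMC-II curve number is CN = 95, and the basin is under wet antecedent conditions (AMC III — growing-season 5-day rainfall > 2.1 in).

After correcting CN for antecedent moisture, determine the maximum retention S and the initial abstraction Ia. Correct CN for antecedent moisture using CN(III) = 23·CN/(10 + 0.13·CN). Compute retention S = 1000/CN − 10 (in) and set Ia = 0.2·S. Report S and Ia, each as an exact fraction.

S = 100/437 in ≈ 0.229 in; Ia = 20/437 in ≈ 0.046 in

CN(III) from CN(II)=95: (23·95)/(10 + 0.13·95) = 43700/447 ≈ 97.763
S = 1000/(43700/447) − 10 = 100/437 in ≈ 0.229 in
Ia = 0.2·(100/437) = 20/437 in ≈ 0.046 in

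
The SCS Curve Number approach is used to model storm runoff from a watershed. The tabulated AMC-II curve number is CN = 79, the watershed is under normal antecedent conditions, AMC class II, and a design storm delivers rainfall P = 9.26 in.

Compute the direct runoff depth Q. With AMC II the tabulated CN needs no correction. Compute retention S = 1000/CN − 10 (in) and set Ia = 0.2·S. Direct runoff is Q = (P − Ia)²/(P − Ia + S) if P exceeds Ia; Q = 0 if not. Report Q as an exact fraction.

Q = 1188663529/177659150 in ≈ 6.691 in

CN(II) = 79; AMC II needs no correction.
Max retention: S = 1000/79 − 10 = 210/79 in (≈ 2.658 in)
Ia = 0.2S: 0.2·2.658 = 0.532 in (exactly 42/79)
Since P=9.260 > Ia=0.532: effective rainfall P−Ia = 34477/3950 in
Q: (34477/3950)² ÷ (44977/3950) = 1188663529/177659150 in (≈ 6.691 in)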